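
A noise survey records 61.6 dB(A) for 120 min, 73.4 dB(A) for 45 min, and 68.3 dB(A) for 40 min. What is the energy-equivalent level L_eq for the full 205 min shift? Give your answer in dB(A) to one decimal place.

L_eq = 10·log₁₀[(1/T)·Σ tᵢ·10^(Lᵢ/10)] with T = 205 min.
Σ tᵢ·10^(Lᵢ/10) = 120·10^(61.6/10) + 45·10^(73.4/10) + 40·10^(68.3/10) = 1.428e+09.
L_eq = 10·log₁₀(1.428e+09/205) = 68.43 dB(A).

68.4 dB(A)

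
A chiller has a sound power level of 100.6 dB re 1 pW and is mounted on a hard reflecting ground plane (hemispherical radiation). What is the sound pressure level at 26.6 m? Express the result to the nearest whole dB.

64 dB

L_p = L_w − 10·log₁₀(2π·r²) with r = 26.6 m.
2π·r² = 4446 m², 10·log₁₀ of that is 36.479 dB.
L_p = 100.6 − 36.479 = 64.12 dB.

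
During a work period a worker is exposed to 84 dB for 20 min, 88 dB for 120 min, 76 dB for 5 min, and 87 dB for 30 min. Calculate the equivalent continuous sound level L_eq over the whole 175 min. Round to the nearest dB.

Weight each interval's intensity by its duration and average over T = 175 min:
Σ tᵢ·10^(Lᵢ/10) = 20·10^(84/10) + 120·10^(88/10) + 5·10^(76/10) + 30·10^(87/10) = 9.597e+10.
L_eq = 10·log₁₀(9.597e+10/175) = 87.39 dB.

87 dB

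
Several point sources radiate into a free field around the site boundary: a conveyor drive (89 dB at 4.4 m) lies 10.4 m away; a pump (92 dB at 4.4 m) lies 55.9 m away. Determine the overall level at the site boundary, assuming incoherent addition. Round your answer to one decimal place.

Propagate each source to the receiver with L = L_ref − 20·log₁₀(r/r_ref), then add intensities.
conveyor drive: 89 − 20·log₁₀(10.4/4.4) = 89 − 7.47 = 81.53 dB.
pump: 92 − 20·log₁₀(55.9/4.4) = 92 − 22.08 = 69.92 dB.
Σ 10^(L/10) = 1.520e+08 → L_total = 10·log₁₀(1.520e+08) = 81.82 dB.

81.8 dB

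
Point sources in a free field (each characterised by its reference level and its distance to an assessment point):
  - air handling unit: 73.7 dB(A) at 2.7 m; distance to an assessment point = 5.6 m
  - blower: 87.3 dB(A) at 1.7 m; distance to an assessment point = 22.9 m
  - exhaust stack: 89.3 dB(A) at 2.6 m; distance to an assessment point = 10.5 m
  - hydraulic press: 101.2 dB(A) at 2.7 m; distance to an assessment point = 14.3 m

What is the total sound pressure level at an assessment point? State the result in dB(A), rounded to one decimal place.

First find each source's level at the receiver (point-source: −20·log₁₀(r/r_ref)), then combine on an intensity basis.
air handling unit: 73.7 − 20·log₁₀(5.6/2.7) = 73.7 − 6.34 = 67.36 dB(A).
blower: 87.3 − 20·log₁₀(22.9/1.7) = 87.3 − 22.59 = 64.71 dB(A).
exhaust stack: 89.3 − 20·log₁₀(10.5/2.6) = 89.3 − 12.12 = 77.18 dB(A).
hydraulic press: 101.2 − 20·log₁₀(14.3/2.7) = 101.2 − 14.48 = 86.72 dB(A).
Σ 10^(L/10) = 5.306e+08 → L_total = 10·log₁₀(5.306e+08) = 87.25 dB(A).

87.2 dB(A)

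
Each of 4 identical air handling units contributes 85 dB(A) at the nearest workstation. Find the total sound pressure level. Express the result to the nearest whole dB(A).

L_total = L₁ + 10·log₁₀ N for N identical incoherent sources.
L_total = 85 + 10·log₁₀(4) = 85 + 6.021 = 91.02 dB(A).

91 dB(A)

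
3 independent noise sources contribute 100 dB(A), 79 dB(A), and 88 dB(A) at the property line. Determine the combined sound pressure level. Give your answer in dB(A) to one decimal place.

Incoherent sources combine by intensity addition: L_total = 10·log₁₀(Σ 10^(L_i/10)).
Σ 10^(L/10) = 10^(100/10) + 10^(79/10) + 10^(88/10) = 1.071e+10.
L_total = 10·log₁₀(1.071e+10) = 100.30 dB(A).

100.3 dB(A)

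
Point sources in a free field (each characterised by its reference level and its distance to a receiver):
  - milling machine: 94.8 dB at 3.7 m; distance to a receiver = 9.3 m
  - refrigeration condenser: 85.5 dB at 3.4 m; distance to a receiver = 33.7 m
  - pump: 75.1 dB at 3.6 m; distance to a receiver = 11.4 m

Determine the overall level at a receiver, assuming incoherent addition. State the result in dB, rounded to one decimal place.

86.9 dB

First find each source's level at the receiver (point-source: −20·log₁₀(r/r_ref)), then combine on an intensity basis.
milling machine: 94.8 − 20·log₁₀(9.3/3.7) = 94.8 − 8.01 = 86.79 dB.
refrigeration condenser: 85.5 − 20·log₁₀(33.7/3.4) = 85.5 − 19.92 = 65.58 dB.
pump: 75.1 − 20·log₁₀(11.4/3.6) = 75.1 − 10.01 = 65.09 dB.
Σ 10^(L/10) = 4.848e+08 → L_total = 10·log₁₀(4.848e+08) = 86.86 dB.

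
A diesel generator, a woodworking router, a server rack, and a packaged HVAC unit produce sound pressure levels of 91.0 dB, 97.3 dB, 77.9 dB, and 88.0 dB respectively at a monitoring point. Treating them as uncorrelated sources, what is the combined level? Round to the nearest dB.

99 dB

For uncorrelated sources the intensities add, so convert each level to linear form, sum, and take 10·log₁₀ of the total.
Σ 10^(L/10) = 10^(91.0/10) + 10^(97.3/10) + 10^(77.9/10) + 10^(88.0/10) = 7.322e+09.
L_total = 10·log₁₀(7.322e+09) = 98.65 dB.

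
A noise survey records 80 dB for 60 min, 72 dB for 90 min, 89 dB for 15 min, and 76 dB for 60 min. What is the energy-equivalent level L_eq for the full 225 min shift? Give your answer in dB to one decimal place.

79.8 dB

The energy average is taken in the linear domain: L_eq = 10·log₁₀[(Σ tᵢ·10^(Lᵢ/10))/T], T = 225 min.
Σ tᵢ·10^(Lᵢ/10) = 60·10^(80/10) + 90·10^(72/10) + 15·10^(89/10) + 60·10^(76/10) = 2.173e+10.
L_eq = 10·log₁₀(2.173e+10/225) = 79.85 dB.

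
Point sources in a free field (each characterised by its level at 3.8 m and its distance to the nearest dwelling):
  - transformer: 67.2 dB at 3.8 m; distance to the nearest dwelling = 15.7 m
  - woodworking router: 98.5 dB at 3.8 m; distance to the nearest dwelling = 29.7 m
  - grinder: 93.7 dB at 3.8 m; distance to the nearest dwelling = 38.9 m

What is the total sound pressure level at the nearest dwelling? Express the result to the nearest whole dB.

Propagate each source to the receiver with L = L_ref − 20·log₁₀(r/r_ref), then add intensities.
transformer: 67.2 − 20·log₁₀(15.7/3.8) = 67.2 − 12.32 = 54.88 dB.
woodworking router: 98.5 − 20·log₁₀(29.7/3.8) = 98.5 − 17.86 = 80.64 dB.
grinder: 93.7 − 20·log₁₀(38.9/3.8) = 93.7 − 20.20 = 73.50 dB.
Σ 10^(L/10) = 1.386e+08 → L_total = 10·log₁₀(1.386e+08) = 81.42 dB.

81 dB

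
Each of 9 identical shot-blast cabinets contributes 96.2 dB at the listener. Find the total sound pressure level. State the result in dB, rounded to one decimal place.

L_total = L₁ + 10·log₁₀ N for N identical incoherent sources.
L_total = 96.2 + 10·log₁₀(9) = 96.2 + 9.542 = 105.74 dB.

105.7 dB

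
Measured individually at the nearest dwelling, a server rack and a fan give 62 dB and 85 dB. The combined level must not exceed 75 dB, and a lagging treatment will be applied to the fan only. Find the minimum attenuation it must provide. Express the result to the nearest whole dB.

Everything except the fan sums to 10^(62/10) = 1.585e+06 in linear terms, 62.00 dB.
To meet 75 dB overall, the treated fan may contribute at most 10^(75/10) − 1.585e+06 = 3.004e+07, i.e. 74.78 dB.
Required insertion loss = 85 − 74.78 = 10.22 dB.

10 dB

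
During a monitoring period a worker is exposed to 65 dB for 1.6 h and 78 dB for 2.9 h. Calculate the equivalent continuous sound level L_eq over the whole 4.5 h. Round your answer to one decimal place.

76.2 dB

Weight each interval's intensity by its duration and average over T = 4.5 h:
Σ tᵢ·10^(Lᵢ/10) = 1.6·10^(65/10) + 2.9·10^(78/10) = 1.880e+08.
L_eq = 10·log₁₀(1.880e+08/4.5) = 76.21 dB.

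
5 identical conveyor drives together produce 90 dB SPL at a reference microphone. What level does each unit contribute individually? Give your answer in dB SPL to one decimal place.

83.0 dB SPL

Dividing the total intensity by 5 lowers the level by 10·log₁₀ 5 = 6.990 dB: L₁ = 90 − 6.990.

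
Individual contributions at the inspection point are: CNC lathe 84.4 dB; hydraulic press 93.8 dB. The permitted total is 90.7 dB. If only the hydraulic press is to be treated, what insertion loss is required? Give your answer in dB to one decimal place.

Fixed contribution from the other source: Σ 10^(L/10) = 10^(84.4/10) = 2.754e+08 (84.40 dB).
The limit corresponds to 10^(90.7/10) = 1.175e+09; subtracting the fixed part leaves 8.995e+08 for the hydraulic press, i.e. 89.54 dB.
Required insertion loss = 93.8 − 89.54 = 4.26 dB.

4.3 dB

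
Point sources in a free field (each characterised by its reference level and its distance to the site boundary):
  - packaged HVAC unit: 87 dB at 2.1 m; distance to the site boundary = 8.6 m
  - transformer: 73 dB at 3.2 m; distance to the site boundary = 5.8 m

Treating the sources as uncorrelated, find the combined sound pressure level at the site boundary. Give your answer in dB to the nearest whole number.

First find each source's level at the receiver (point-source: −20·log₁₀(r/r_ref)), then combine on an intensity basis.
packaged HVAC unit: 87 − 20·log₁₀(8.6/2.1) = 87 − 12.25 = 74.75 dB.
transformer: 73 − 20·log₁₀(5.8/3.2) = 73 − 5.17 = 67.83 dB.
Σ 10^(L/10) = 3.596e+07 → L_total = 10·log₁₀(3.596e+07) = 75.56 dB.

76 dB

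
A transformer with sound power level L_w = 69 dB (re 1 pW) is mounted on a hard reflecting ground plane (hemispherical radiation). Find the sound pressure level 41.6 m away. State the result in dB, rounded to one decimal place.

28.6 dB

L_p = L_w − 10·log₁₀(2π·r²) with r = 41.6 m.
2π·r² = 1.087e+04 m², 10·log₁₀ of that is 40.364 dB.
L_p = 69 − 40.364 = 28.64 dB.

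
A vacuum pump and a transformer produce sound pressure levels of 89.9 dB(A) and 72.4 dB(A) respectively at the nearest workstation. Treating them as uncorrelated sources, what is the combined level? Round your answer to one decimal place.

90.0 dB(A)

For uncorrelated sources the intensities add, so convert each level to linear form, sum, and take 10·log₁₀ of the total.
Σ 10^(L/10) = 10^(89.9/10) + 10^(72.4/10) = 9.946e+08.
L_total = 10·log₁₀(9.946e+08) = 89.98 dB(A).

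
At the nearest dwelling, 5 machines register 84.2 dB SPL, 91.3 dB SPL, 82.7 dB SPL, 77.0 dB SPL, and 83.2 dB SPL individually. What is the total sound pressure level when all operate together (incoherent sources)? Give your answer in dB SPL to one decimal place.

93.1 dB SPL

For uncorrelated sources the intensities add, so convert each level to linear form, sum, and take 10·log₁₀ of the total.
Σ 10^(L/10) = 10^(84.2/10) + 10^(91.3/10) + 10^(82.7/10) + 10^(77.0/10) + 10^(83.2/10) = 2.057e+09.
L_total = 10·log₁₀(2.057e+09) = 93.13 dB SPL.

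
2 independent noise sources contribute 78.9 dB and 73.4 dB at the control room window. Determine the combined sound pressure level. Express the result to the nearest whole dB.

80 dB

Incoherent sources combine by intensity addition: L_total = 10·log₁₀(Σ 10^(L_i/10)).
Σ 10^(L/10) = 10^(78.9/10) + 10^(73.4/10) = 9.950e+07.
L_total = 10·log₁₀(9.950e+07) = 79.98 dB.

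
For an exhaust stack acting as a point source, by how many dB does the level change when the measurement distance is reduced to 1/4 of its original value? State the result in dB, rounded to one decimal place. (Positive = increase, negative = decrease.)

+12.0 dB

Point-source spreading: ΔL = −20·log₁₀(r₂/r₁).
ΔL = −20·log₁₀(0.25) = +12.04 dB.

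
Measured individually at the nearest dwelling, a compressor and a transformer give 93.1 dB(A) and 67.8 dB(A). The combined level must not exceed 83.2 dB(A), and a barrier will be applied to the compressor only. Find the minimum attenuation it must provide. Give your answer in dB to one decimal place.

10.0 dB

Everything except the compressor sums to 10^(67.8/10) = 6.026e+06 in linear terms, 67.80 dB(A).
The limit corresponds to 10^(83.2/10) = 2.089e+08; subtracting the fixed part leaves 2.029e+08 for the compressor, i.e. 83.07 dB(A).
So the compressor must be reduced from 93.1 to 83.07 dB(A): IL = 10.03 dB.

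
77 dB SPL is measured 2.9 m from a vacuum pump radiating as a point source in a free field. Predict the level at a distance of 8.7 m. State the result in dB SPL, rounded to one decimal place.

67.5 dB SPL

Spherical spreading from a point source gives a 20·log₁₀(r₂/r₁) drop.
L₂ = 77 − 20·log₁₀(8.7/2.9) = 77 − 9.542 = 67.46 dB SPL.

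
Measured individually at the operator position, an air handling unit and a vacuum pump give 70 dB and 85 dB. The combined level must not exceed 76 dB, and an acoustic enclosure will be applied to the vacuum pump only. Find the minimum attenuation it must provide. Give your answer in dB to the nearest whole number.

The untreated sources together contribute 10^(70/10) = 1.000e+07, i.e. 70.00 dB.
To meet 76 dB overall, the treated vacuum pump may contribute at most 10^(76/10) − 1.000e+07 = 2.981e+07, i.e. 74.74 dB.
So the vacuum pump must be reduced from 85 to 74.74 dB: IL = 10.26 dB.

10 dB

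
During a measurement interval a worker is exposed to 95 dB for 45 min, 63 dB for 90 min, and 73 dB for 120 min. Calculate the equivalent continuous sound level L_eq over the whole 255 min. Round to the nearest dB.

L_eq = 10·log₁₀[(1/T)·Σ tᵢ·10^(Lᵢ/10)] with T = 255 min.
Σ tᵢ·10^(Lᵢ/10) = 45·10^(95/10) + 90·10^(63/10) + 120·10^(73/10) = 1.449e+11.
L_eq = 10·log₁₀(1.449e+11/255) = 87.54 dB.

88 dB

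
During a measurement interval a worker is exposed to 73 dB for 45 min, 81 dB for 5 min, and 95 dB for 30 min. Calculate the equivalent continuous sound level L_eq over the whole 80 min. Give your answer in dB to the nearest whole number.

91 dB

Weight each interval's intensity by its duration and average over T = 80 min:
Σ tᵢ·10^(Lᵢ/10) = 45·10^(73/10) + 5·10^(81/10) + 30·10^(95/10) = 9.640e+10.
L_eq = 10·log₁₀(9.640e+10/80) = 90.81 dB.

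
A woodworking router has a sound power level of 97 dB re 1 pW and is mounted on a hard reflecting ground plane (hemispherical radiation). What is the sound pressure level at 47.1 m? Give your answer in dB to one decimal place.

55.6 dB

The power spreads over a hemisphere of area 2π·r², so L_p = L_w − 10·log₁₀(2π·r²).
2π·r² = 1.394e+04 m², 10·log₁₀ of that is 41.442 dB.
L_p = 97 − 41.442 = 55.56 dB.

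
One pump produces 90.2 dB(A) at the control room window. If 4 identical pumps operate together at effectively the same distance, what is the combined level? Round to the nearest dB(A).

With 4 equal, uncorrelated contributions the intensity is 4× that of one unit, giving a rise of 10·log₁₀ 4.
L_total = 90.2 + 10·log₁₀(4) = 90.2 + 6.021 = 96.22 dB(A).

96 dB(A)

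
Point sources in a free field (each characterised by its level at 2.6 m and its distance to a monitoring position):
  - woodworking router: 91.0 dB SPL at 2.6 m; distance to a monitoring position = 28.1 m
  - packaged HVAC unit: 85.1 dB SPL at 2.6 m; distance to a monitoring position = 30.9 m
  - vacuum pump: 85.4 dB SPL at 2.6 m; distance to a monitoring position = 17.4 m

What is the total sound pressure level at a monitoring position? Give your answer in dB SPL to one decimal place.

Propagate each source to the receiver with L = L_ref − 20·log₁₀(r/r_ref), then add intensities.
woodworking router: 91.0 − 20·log₁₀(28.1/2.6) = 91.0 − 20.67 = 70.33 dB SPL.
packaged HVAC unit: 85.1 − 20·log₁₀(30.9/2.6) = 85.1 − 21.50 = 63.60 dB SPL.
vacuum pump: 85.4 − 20·log₁₀(17.4/2.6) = 85.4 − 16.51 = 68.89 dB SPL.
Σ 10^(L/10) = 2.081e+07 → L_total = 10·log₁₀(2.081e+07) = 73.18 dB SPL.

73.2 dB SPL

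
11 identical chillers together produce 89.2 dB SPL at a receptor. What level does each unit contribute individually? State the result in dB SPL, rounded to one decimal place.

78.8 dB SPL

For N identical incoherent sources L_total = L₁ + 10·log₁₀ N, so L₁ = 89.2 − 10·log₁₀(11) = 89.2 − 10.414.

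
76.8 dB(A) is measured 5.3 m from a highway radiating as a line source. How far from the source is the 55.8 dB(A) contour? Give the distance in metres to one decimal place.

Line-source spreading drops the level by 10·log₁₀(r₂/r₁); inverting, r₂/r₁ = 10^(ΔL/10).
r₂ = 5.3·10^((76.8−55.8)/10) = 5.3·10^(21.0/10) = 667.23 m.

667.2 m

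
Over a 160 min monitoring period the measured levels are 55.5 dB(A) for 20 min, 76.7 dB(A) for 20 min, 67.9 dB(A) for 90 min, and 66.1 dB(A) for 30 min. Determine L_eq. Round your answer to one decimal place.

Weight each interval's intensity by its duration and average over T = 160 min:
Σ tᵢ·10^(Lᵢ/10) = 20·10^(55.5/10) + 20·10^(76.7/10) + 90·10^(67.9/10) + 30·10^(66.1/10) = 1.620e+09.
L_eq = 10·log₁₀(1.620e+09/160) = 70.05 dB(A).

70.1 dB(A)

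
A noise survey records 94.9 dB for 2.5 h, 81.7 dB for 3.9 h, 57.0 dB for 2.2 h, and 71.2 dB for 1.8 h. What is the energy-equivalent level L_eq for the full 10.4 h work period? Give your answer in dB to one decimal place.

L_eq = 10·log₁₀[(1/T)·Σ tᵢ·10^(Lᵢ/10)] with T = 10.4 h.
Σ tᵢ·10^(Lᵢ/10) = 2.5·10^(94.9/10) + 3.9·10^(81.7/10) + 2.2·10^(57.0/10) + 1.8·10^(71.2/10) = 8.327e+09.
L_eq = 10·log₁₀(8.327e+09/10.4) = 89.03 dB.

89.0 dB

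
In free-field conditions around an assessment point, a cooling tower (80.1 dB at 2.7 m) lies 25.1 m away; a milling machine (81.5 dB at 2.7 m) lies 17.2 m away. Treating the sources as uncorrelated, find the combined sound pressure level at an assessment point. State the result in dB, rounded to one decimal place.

Propagate each source to the receiver with L = L_ref − 20·log₁₀(r/r_ref), then add intensities.
cooling tower: 80.1 − 20·log₁₀(25.1/2.7) = 80.1 − 19.37 = 60.73 dB.
milling machine: 81.5 − 20·log₁₀(17.2/2.7) = 81.5 − 16.08 = 65.42 dB.
Σ 10^(L/10) = 4.665e+06 → L_total = 10·log₁₀(4.665e+06) = 66.69 dB.

66.7 dB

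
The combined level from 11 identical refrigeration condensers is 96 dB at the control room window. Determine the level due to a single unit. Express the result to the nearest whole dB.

86 dB

11 equal contributions raise the level by 10·log₁₀ 11 = 10.414 dB, so each unit alone gives 96 − 10.414.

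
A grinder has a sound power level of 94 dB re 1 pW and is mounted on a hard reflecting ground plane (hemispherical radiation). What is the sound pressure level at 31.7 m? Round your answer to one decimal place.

L_p = L_w − 10·log₁₀(2π·r²) with r = 31.7 m.
2π·r² = 6314 m², 10·log₁₀ of that is 38.003 dB.
L_p = 94 − 38.003 = 56.00 dB.

56.0 dB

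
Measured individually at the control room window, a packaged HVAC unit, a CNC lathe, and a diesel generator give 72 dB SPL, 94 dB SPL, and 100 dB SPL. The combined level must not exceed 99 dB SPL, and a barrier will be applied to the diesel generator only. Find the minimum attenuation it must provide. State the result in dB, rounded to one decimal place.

Everything except the diesel generator sums to 10^(72/10) + 10^(94/10) = 2.528e+09 in linear terms, 94.03 dB SPL.
The limit corresponds to 10^(99/10) = 7.943e+09; subtracting the fixed part leaves 5.416e+09 for the diesel generator, i.e. 97.34 dB SPL.
So the diesel generator must be reduced from 100 to 97.34 dB SPL: IL = 2.66 dB.

2.7 dB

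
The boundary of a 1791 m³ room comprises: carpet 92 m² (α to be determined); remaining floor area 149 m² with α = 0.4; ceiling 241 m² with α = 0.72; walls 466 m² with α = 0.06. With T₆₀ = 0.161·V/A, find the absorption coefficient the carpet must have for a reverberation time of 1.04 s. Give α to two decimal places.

From T₆₀ = 0.161·V/A, the target T₆₀ = 1.04 s needs A = 0.161·1791/1.04 = 277.26 m².
Absorption from the other surfaces = 149·0.4 + 241·0.72 + 466·0.06 = 261.08 m², so the carpet must supply 16.18 m² over 92 m².
α = 16.18/92 = 0.176.

0.18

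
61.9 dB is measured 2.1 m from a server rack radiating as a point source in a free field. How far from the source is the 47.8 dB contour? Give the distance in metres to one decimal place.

The 14.1 dB drop corresponds to a distance ratio of 10^(14.1/20) for a point source.
r₂ = 2.1·10^((61.9−47.8)/20) = 2.1·10^(14.1/20) = 10.65 m.

10.6 m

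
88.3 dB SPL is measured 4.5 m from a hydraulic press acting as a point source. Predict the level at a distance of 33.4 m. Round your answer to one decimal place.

For a point source, L₂ = L₁ − 20·log₁₀(r₂/r₁).
L₂ = 88.3 − 20·log₁₀(33.4/4.5) = 88.3 − 17.411 = 70.89 dB SPL.

70.9 dB SPL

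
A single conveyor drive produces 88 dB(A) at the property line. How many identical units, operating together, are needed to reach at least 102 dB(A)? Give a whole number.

26

Need L₁ + 10·log₁₀ N ≥ 102, i.e. log₁₀ N ≥ 1.40.
N ≥ 10^(14.0/10) = 25.119, so N = 26.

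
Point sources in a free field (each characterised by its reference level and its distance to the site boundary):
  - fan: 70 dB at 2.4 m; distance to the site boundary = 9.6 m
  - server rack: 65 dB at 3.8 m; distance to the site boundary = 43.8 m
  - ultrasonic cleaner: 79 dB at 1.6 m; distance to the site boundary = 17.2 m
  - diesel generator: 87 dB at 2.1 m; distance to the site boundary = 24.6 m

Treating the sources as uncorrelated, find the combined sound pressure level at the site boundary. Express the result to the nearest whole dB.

67 dB

Propagate each source to the receiver with L = L_ref − 20·log₁₀(r/r_ref), then add intensities.
fan: 70 − 20·log₁₀(9.6/2.4) = 70 − 12.04 = 57.96 dB.
server rack: 65 − 20·log₁₀(43.8/3.8) = 65 − 21.23 = 43.77 dB.
ultrasonic cleaner: 79 − 20·log₁₀(17.2/1.6) = 79 − 20.63 = 58.37 dB.
diesel generator: 87 − 20·log₁₀(24.6/2.1) = 87 − 21.37 = 65.63 dB.
Σ 10^(L/10) = 4.988e+06 → L_total = 10·log₁₀(4.988e+06) = 66.98 dB.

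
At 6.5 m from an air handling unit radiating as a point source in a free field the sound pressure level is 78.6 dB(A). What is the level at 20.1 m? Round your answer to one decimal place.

68.8 dB(A)

For a point source, L₂ = L₁ − 20·log₁₀(r₂/r₁).
L₂ = 78.6 − 20·log₁₀(20.1/6.5) = 78.6 − 9.806 = 68.79 dB(A).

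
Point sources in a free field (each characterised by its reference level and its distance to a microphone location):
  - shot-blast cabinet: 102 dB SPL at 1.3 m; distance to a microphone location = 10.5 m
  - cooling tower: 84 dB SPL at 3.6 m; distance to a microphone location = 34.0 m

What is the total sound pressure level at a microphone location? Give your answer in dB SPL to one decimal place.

83.9 dB SPL

First find each source's level at the receiver (point-source: −20·log₁₀(r/r_ref)), then combine on an intensity basis.
shot-blast cabinet: 102 − 20·log₁₀(10.5/1.3) = 102 − 18.14 = 83.86 dB SPL.
cooling tower: 84 − 20·log₁₀(34.0/3.6) = 84 − 19.50 = 64.50 dB SPL.
Σ 10^(L/10) = 2.458e+08 → L_total = 10·log₁₀(2.458e+08) = 83.91 dB SPL.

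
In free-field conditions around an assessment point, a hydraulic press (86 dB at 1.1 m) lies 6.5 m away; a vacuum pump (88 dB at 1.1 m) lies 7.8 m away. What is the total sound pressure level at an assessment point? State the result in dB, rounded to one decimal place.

73.8 dB

Propagate each source to the receiver with L = L_ref − 20·log₁₀(r/r_ref), then add intensities.
hydraulic press: 86 − 20·log₁₀(6.5/1.1) = 86 − 15.43 = 70.57 dB.
vacuum pump: 88 − 20·log₁₀(7.8/1.1) = 88 − 17.01 = 70.99 dB.
Σ 10^(L/10) = 2.395e+07 → L_total = 10·log₁₀(2.395e+07) = 73.79 dB.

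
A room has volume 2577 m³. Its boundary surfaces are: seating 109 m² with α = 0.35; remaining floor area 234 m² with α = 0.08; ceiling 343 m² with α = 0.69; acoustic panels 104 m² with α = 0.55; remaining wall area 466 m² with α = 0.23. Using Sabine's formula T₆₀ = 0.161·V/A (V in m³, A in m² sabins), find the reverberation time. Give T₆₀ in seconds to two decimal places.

A = Σ Sᵢαᵢ = 109·0.35 + 234·0.08 + 343·0.69 + 104·0.55 + 466·0.23 = 457.92 m².
T₆₀ = 0.161 × 2577 / 457.92 = 0.906 s.

0.91 s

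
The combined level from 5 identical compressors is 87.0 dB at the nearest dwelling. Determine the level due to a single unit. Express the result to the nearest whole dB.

80 dB

Dividing the total intensity by 5 lowers the level by 10·log₁₀ 5 = 6.990 dB: L₁ = 87.0 − 6.990.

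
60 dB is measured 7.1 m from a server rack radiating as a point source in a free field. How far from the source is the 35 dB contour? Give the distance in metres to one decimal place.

126.3 m

For a point source L₁ − L₂ = 20·log₁₀(r₂/r₁), so r₂ = r₁·10^((L₁−L₂)/20).
r₂ = 7.1·10^((60−35)/20) = 7.1·10^(25.0/20) = 126.26 m.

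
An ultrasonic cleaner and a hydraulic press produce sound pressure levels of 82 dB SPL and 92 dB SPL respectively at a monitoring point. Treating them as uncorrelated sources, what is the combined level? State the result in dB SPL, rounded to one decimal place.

92.4 dB SPL

For uncorrelated sources the intensities add, so convert each level to linear form, sum, and take 10·log₁₀ of the total.
Σ 10^(L/10) = 10^(82/10) + 10^(92/10) = 1.743e+09.
L_total = 10·log₁₀(1.743e+09) = 92.41 dB SPL.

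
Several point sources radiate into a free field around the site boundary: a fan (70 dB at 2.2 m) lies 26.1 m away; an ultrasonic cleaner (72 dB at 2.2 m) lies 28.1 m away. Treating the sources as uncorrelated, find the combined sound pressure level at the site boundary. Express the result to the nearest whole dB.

First find each source's level at the receiver (point-source: −20·log₁₀(r/r_ref)), then combine on an intensity basis.
fan: 70 − 20·log₁₀(26.1/2.2) = 70 − 21.48 = 48.52 dB.
ultrasonic cleaner: 72 − 20·log₁₀(28.1/2.2) = 72 − 22.13 = 49.87 dB.
Σ 10^(L/10) = 1.682e+05 → L_total = 10·log₁₀(1.682e+05) = 52.26 dB.

52 dB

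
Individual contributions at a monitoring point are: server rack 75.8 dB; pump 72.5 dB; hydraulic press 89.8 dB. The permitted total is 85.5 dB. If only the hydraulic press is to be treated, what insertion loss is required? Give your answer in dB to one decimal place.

5.0 dB

Everything except the hydraulic press sums to 10^(75.8/10) + 10^(72.5/10) = 5.580e+07 in linear terms, 77.47 dB.
To meet 85.5 dB overall, the treated hydraulic press may contribute at most 10^(85.5/10) − 5.580e+07 = 2.990e+08, i.e. 84.76 dB.
So the hydraulic press must be reduced from 89.8 to 84.76 dB: IL = 5.04 dB.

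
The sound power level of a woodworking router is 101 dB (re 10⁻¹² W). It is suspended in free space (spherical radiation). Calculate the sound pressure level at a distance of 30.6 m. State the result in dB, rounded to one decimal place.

60.3 dB

Free-field spherical radiation: L_p = L_w − 10·log₁₀(4π·r²), r = 30.6 m.
4π·r² = 1.177e+04 m², 10·log₁₀ of that is 40.707 dB.
L_p = 101 − 40.707 = 60.29 dB.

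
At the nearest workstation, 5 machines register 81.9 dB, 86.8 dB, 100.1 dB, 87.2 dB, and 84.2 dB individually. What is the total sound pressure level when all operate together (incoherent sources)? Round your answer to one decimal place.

Incoherent sources combine by intensity addition: L_total = 10·log₁₀(Σ 10^(L_i/10)).
Σ 10^(L/10) = 10^(81.9/10) + 10^(86.8/10) + 10^(100.1/10) + 10^(87.2/10) + 10^(84.2/10) = 1.165e+10.
L_total = 10·log₁₀(1.165e+10) = 100.66 dB.

100.7 dB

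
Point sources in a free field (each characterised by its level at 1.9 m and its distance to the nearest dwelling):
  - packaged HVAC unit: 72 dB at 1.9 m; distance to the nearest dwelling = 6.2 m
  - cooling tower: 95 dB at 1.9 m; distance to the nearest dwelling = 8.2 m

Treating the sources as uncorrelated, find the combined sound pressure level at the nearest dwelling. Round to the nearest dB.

82 dB

Apply inverse-square spreading to bring every level to the receiver, then sum 10^(L/10).
packaged HVAC unit: 72 − 20·log₁₀(6.2/1.9) = 72 − 10.27 = 61.73 dB.
cooling tower: 95 − 20·log₁₀(8.2/1.9) = 95 − 12.70 = 82.30 dB.
Σ 10^(L/10) = 1.713e+08 → L_total = 10·log₁₀(1.713e+08) = 82.34 dB.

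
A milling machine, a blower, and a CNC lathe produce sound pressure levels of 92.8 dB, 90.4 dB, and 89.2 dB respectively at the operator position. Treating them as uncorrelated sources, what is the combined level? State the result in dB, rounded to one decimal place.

95.8 dB

For uncorrelated sources the intensities add, so convert each level to linear form, sum, and take 10·log₁₀ of the total.
Σ 10^(L/10) = 10^(92.8/10) + 10^(90.4/10) + 10^(89.2/10) = 3.834e+09.
L_total = 10·log₁₀(3.834e+09) = 95.84 dB.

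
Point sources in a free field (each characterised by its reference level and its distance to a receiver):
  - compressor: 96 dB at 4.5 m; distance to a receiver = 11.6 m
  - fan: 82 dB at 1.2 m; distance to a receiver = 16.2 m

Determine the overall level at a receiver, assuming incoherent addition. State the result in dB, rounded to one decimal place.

First find each source's level at the receiver (point-source: −20·log₁₀(r/r_ref)), then combine on an intensity basis.
compressor: 96 − 20·log₁₀(11.6/4.5) = 96 − 8.22 = 87.78 dB.
fan: 82 − 20·log₁₀(16.2/1.2) = 82 − 22.61 = 59.39 dB.
Σ 10^(L/10) = 6.000e+08 → L_total = 10·log₁₀(6.000e+08) = 87.78 dB.

87.8 dB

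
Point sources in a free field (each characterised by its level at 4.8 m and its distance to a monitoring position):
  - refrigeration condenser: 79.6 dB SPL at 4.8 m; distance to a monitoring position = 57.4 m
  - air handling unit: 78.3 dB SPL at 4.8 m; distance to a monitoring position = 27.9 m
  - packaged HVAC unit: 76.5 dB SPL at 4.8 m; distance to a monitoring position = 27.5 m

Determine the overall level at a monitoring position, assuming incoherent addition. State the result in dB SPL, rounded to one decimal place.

66.0 dB SPL

Apply inverse-square spreading to bring every level to the receiver, then sum 10^(L/10).
refrigeration condenser: 79.6 − 20·log₁₀(57.4/4.8) = 79.6 − 21.55 = 58.05 dB SPL.
air handling unit: 78.3 − 20·log₁₀(27.9/4.8) = 78.3 − 15.29 = 63.01 dB SPL.
packaged HVAC unit: 76.5 − 20·log₁₀(27.5/4.8) = 76.5 − 15.16 = 61.34 dB SPL.
Σ 10^(L/10) = 4.000e+06 → L_total = 10·log₁₀(4.000e+06) = 66.02 dB SPL.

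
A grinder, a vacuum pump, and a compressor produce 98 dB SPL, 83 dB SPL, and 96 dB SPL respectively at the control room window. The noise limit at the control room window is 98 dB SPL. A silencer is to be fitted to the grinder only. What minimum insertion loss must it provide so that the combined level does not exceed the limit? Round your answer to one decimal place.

4.7 dB

The untreated sources together contribute 10^(83/10) + 10^(96/10) = 4.181e+09, i.e. 96.21 dB SPL.
To meet 98 dB SPL overall, the treated grinder may contribute at most 10^(98/10) − 4.181e+09 = 2.129e+09, i.e. 93.28 dB SPL.
So the grinder must be reduced from 98 to 93.28 dB SPL: IL = 4.72 dB.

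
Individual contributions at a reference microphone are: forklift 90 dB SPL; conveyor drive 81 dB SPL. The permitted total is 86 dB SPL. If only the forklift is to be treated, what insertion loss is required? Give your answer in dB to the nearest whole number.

The untreated sources together contribute 10^(81/10) = 1.259e+08, i.e. 81.00 dB SPL.
The limit corresponds to 10^(86/10) = 3.981e+08; subtracting the fixed part leaves 2.722e+08 for the forklift, i.e. 84.35 dB SPL.
So the forklift must be reduced from 90 to 84.35 dB SPL: IL = 5.65 dB.

6 dB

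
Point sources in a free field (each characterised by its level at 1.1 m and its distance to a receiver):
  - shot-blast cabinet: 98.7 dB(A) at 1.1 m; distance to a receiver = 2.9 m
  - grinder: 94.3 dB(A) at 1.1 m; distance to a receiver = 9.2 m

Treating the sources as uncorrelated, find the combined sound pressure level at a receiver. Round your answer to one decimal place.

First find each source's level at the receiver (point-source: −20·log₁₀(r/r_ref)), then combine on an intensity basis.
shot-blast cabinet: 98.7 − 20·log₁₀(2.9/1.1) = 98.7 − 8.42 = 90.28 dB(A).
grinder: 94.3 − 20·log₁₀(9.2/1.1) = 94.3 − 18.45 = 75.85 dB(A).
Σ 10^(L/10) = 1.105e+09 → L_total = 10·log₁₀(1.105e+09) = 90.43 dB(A).

90.4 dB(A)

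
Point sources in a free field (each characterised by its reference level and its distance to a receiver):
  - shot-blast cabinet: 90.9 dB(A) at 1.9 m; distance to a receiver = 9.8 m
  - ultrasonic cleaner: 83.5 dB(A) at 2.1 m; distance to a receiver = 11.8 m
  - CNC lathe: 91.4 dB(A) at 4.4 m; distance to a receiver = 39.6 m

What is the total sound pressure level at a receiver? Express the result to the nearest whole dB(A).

Apply inverse-square spreading to bring every level to the receiver, then sum 10^(L/10).
shot-blast cabinet: 90.9 − 20·log₁₀(9.8/1.9) = 90.9 − 14.25 = 76.65 dB(A).
ultrasonic cleaner: 83.5 − 20·log₁₀(11.8/2.1) = 83.5 − 14.99 = 68.51 dB(A).
CNC lathe: 91.4 − 20·log₁₀(39.6/4.4) = 91.4 − 19.08 = 72.32 dB(A).
Σ 10^(L/10) = 7.038e+07 → L_total = 10·log₁₀(7.038e+07) = 78.47 dB(A).

78 dB(A)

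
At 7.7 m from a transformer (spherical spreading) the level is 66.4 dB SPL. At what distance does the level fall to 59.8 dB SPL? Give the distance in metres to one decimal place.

16.5 m

For a point source L₁ − L₂ = 20·log₁₀(r₂/r₁), so r₂ = r₁·10^((L₁−L₂)/20).
r₂ = 7.7·10^((66.4−59.8)/20) = 7.7·10^(6.6/20) = 16.46 m.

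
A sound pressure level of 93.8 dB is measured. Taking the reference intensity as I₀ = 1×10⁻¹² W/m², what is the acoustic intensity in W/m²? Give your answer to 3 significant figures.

L = 10·log₁₀(I/I₀) ⇒ I = I₀·10^(L/10) = 10⁻¹² × 10^9.38.

0.00240 W/m²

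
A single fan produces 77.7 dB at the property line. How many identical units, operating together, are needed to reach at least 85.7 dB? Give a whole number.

7

The shortfall is 85.7 − 77.7 = 8.0 dB, and N units add 10·log₁₀ N, so need 10·log₁₀ N ≥ 8.0.
N ≥ 10^(8.0/10) = 6.310, so N = 7.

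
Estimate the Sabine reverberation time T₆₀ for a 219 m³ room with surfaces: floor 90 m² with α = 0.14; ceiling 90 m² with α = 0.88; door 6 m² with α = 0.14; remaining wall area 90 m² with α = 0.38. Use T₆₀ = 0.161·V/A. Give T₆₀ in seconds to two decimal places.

Summing Sᵢαᵢ: 90·0.14 + 90·0.88 + 6·0.14 + 90·0.38 = 126.84 m².
T₆₀ = 0.161 × 219 / 126.84 = 0.278 s.

0.28 s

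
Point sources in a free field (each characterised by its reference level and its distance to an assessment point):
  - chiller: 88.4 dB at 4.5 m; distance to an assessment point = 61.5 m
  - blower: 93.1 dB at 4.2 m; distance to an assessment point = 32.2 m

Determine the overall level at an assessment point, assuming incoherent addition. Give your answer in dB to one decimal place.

75.8 dB

Apply inverse-square spreading to bring every level to the receiver, then sum 10^(L/10).
chiller: 88.4 − 20·log₁₀(61.5/4.5) = 88.4 − 22.71 = 65.69 dB.
blower: 93.1 − 20·log₁₀(32.2/4.2) = 93.1 − 17.69 = 75.41 dB.
Σ 10^(L/10) = 3.844e+07 → L_total = 10·log₁₀(3.844e+07) = 75.85 dB.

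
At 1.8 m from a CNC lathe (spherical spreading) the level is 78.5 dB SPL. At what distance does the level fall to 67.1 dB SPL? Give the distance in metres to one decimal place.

6.7 m

Point-source spreading drops the level by 20·log₁₀(r₂/r₁); inverting, r₂/r₁ = 10^(ΔL/20).
r₂ = 1.8·10^((78.5−67.1)/20) = 1.8·10^(11.4/20) = 6.69 m.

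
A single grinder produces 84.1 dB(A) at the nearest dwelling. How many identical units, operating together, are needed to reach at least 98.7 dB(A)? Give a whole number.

N identical sources give L₁ + 10·log₁₀ N, so require 10·log₁₀ N ≥ 98.7 − 84.1 = 14.6 dB.
N ≥ 10^(14.6/10) = 28.840, so N = 29.

29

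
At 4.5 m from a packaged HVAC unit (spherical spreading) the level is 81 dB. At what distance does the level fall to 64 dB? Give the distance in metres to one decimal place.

For a point source L₁ − L₂ = 20·log₁₀(r₂/r₁), so r₂ = r₁·10^((L₁−L₂)/20).
r₂ = 4.5·10^((81−64)/20) = 4.5·10^(17.0/20) = 31.86 m.

31.9 m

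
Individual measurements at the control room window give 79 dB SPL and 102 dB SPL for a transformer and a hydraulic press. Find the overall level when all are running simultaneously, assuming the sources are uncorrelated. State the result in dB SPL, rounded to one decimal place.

102.0 dB SPL

Incoherent sources combine by intensity addition: L_total = 10·log₁₀(Σ 10^(L_i/10)).
Σ 10^(L/10) = 10^(79/10) + 10^(102/10) = 1.593e+10.
L_total = 10·log₁₀(1.593e+10) = 102.02 dB SPL.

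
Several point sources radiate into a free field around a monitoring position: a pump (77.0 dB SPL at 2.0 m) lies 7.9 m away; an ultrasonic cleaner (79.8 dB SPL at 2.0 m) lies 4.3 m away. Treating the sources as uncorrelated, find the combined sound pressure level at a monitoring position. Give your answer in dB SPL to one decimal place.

73.8 dB SPL

Apply inverse-square spreading to bring every level to the receiver, then sum 10^(L/10).
pump: 77.0 − 20·log₁₀(7.9/2.0) = 77.0 − 11.93 = 65.07 dB SPL.
ultrasonic cleaner: 79.8 − 20·log₁₀(4.3/2.0) = 79.8 − 6.65 = 73.15 dB SPL.
Σ 10^(L/10) = 2.387e+07 → L_total = 10·log₁₀(2.387e+07) = 73.78 dB SPL.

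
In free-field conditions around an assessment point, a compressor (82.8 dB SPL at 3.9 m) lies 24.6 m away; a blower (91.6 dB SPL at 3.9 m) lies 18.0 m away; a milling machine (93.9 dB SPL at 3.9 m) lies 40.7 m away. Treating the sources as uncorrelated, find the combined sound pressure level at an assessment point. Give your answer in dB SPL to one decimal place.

First find each source's level at the receiver (point-source: −20·log₁₀(r/r_ref)), then combine on an intensity basis.
compressor: 82.8 − 20·log₁₀(24.6/3.9) = 82.8 − 16.00 = 66.80 dB SPL.
blower: 91.6 − 20·log₁₀(18.0/3.9) = 91.6 − 13.28 = 78.32 dB SPL.
milling machine: 93.9 − 20·log₁₀(40.7/3.9) = 93.9 − 20.37 = 73.53 dB SPL.
Σ 10^(L/10) = 9.518e+07 → L_total = 10·log₁₀(9.518e+07) = 79.79 dB SPL.

79.8 dB SPL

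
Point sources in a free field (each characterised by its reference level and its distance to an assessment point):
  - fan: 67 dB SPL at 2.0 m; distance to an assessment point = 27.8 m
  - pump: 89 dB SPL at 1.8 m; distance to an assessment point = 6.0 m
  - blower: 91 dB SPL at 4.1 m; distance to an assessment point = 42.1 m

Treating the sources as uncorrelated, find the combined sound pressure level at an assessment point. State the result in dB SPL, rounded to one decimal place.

79.2 dB SPL

Propagate each source to the receiver with L = L_ref − 20·log₁₀(r/r_ref), then add intensities.
fan: 67 − 20·log₁₀(27.8/2.0) = 67 − 22.86 = 44.14 dB SPL.
pump: 89 − 20·log₁₀(6.0/1.8) = 89 − 10.46 = 78.54 dB SPL.
blower: 91 − 20·log₁₀(42.1/4.1) = 91 − 20.23 = 70.77 dB SPL.
Σ 10^(L/10) = 8.346e+07 → L_total = 10·log₁₀(8.346e+07) = 79.21 dB SPL.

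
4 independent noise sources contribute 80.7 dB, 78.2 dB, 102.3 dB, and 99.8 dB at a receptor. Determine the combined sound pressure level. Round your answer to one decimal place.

104.3 dB

For uncorrelated sources the intensities add, so convert each level to linear form, sum, and take 10·log₁₀ of the total.
Σ 10^(L/10) = 10^(80.7/10) + 10^(78.2/10) + 10^(102.3/10) + 10^(99.8/10) = 2.672e+10.
L_total = 10·log₁₀(2.672e+10) = 104.27 dB.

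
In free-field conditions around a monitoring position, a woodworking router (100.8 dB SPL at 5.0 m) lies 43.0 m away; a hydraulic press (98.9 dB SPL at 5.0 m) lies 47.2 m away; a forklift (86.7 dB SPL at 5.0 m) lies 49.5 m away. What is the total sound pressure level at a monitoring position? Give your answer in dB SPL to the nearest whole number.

84 dB SPL

First find each source's level at the receiver (point-source: −20·log₁₀(r/r_ref)), then combine on an intensity basis.
woodworking router: 100.8 − 20·log₁₀(43.0/5.0) = 100.8 − 18.69 = 82.11 dB SPL.
hydraulic press: 98.9 − 20·log₁₀(47.2/5.0) = 98.9 − 19.50 = 79.40 dB SPL.
forklift: 86.7 − 20·log₁₀(49.5/5.0) = 86.7 − 19.91 = 66.79 dB SPL.
Σ 10^(L/10) = 2.544e+08 → L_total = 10·log₁₀(2.544e+08) = 84.06 dB SPL.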